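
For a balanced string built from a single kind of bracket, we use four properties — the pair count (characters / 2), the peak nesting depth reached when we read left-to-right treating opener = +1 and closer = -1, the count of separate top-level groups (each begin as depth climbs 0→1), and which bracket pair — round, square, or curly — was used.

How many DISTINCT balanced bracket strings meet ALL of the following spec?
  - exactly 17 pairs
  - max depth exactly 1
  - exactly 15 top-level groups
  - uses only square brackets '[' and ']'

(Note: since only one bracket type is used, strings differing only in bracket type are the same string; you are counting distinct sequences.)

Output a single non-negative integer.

Answer: 0

Derivation:
Spec: pairs=17 depth=1 groups=15
Count(depth <= 1) = 0
Count(depth <= 0) = 0
Count(depth == 1) = 0 - 0 = 0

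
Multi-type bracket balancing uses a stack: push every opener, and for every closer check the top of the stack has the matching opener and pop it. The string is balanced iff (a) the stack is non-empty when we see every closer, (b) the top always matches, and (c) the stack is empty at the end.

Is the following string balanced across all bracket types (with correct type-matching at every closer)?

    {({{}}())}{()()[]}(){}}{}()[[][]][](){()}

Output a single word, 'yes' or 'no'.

Answer: no

Derivation:
pos 0: push '{'; stack = {
pos 1: push '('; stack = {(
pos 2: push '{'; stack = {({
pos 3: push '{'; stack = {({{
pos 4: '}' matches '{'; pop; stack = {({
pos 5: '}' matches '{'; pop; stack = {(
pos 6: push '('; stack = {((
pos 7: ')' matches '('; pop; stack = {(
pos 8: ')' matches '('; pop; stack = {
pos 9: '}' matches '{'; pop; stack = (empty)
pos 10: push '{'; stack = {
pos 11: push '('; stack = {(
pos 12: ')' matches '('; pop; stack = {
pos 13: push '('; stack = {(
pos 14: ')' matches '('; pop; stack = {
pos 15: push '['; stack = {[
pos 16: ']' matches '['; pop; stack = {
pos 17: '}' matches '{'; pop; stack = (empty)
pos 18: push '('; stack = (
pos 19: ')' matches '('; pop; stack = (empty)
pos 20: push '{'; stack = {
pos 21: '}' matches '{'; pop; stack = (empty)
pos 22: saw closer '}' but stack is empty → INVALID
Verdict: unmatched closer '}' at position 22 → no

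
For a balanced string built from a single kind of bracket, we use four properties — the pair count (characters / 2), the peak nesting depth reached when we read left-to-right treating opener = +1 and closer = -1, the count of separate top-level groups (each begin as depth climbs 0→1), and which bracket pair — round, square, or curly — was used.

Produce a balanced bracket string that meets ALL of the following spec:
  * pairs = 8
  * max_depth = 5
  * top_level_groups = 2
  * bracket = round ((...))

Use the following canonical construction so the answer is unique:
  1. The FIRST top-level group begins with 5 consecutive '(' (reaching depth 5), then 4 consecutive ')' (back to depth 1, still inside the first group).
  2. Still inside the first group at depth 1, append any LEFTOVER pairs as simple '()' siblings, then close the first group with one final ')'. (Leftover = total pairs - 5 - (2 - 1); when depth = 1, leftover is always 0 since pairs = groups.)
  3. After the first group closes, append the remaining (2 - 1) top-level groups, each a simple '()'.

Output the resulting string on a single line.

Answer: ((((())))()())()

Derivation:
Spec: pairs=8 depth=5 groups=2
Leftover pairs = 8 - 5 - (2-1) = 2
First group: deep chain of depth 5 + 2 sibling pairs
Remaining 1 groups: simple '()' each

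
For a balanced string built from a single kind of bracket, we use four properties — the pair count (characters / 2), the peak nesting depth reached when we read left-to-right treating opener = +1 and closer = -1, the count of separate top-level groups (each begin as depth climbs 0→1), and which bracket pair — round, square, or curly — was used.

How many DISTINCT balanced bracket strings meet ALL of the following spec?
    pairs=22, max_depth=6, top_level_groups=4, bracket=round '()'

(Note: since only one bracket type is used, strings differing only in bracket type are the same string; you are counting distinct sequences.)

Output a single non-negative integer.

Answer: 3028965446

Derivation:
Spec: pairs=22 depth=6 groups=4
Count(depth <= 6) = 6569259420
Count(depth <= 5) = 3540293974
Count(depth == 6) = 6569259420 - 3540293974 = 3028965446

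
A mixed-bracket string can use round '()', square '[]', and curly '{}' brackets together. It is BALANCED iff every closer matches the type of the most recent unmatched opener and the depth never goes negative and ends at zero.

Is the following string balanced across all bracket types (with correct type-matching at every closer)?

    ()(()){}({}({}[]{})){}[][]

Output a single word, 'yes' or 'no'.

pos 0: push '('; stack = (
pos 1: ')' matches '('; pop; stack = (empty)
pos 2: push '('; stack = (
pos 3: push '('; stack = ((
pos 4: ')' matches '('; pop; stack = (
pos 5: ')' matches '('; pop; stack = (empty)
pos 6: push '{'; stack = {
pos 7: '}' matches '{'; pop; stack = (empty)
pos 8: push '('; stack = (
pos 9: push '{'; stack = ({
pos 10: '}' matches '{'; pop; stack = (
pos 11: push '('; stack = ((
pos 12: push '{'; stack = (({
pos 13: '}' matches '{'; pop; stack = ((
pos 14: push '['; stack = (([
pos 15: ']' matches '['; pop; stack = ((
pos 16: push '{'; stack = (({
pos 17: '}' matches '{'; pop; stack = ((
pos 18: ')' matches '('; pop; stack = (
pos 19: ')' matches '('; pop; stack = (empty)
pos 20: push '{'; stack = {
pos 21: '}' matches '{'; pop; stack = (empty)
pos 22: push '['; stack = [
pos 23: ']' matches '['; pop; stack = (empty)
pos 24: push '['; stack = [
pos 25: ']' matches '['; pop; stack = (empty)
end: stack empty → VALID
Verdict: properly nested → yes

Answer: yes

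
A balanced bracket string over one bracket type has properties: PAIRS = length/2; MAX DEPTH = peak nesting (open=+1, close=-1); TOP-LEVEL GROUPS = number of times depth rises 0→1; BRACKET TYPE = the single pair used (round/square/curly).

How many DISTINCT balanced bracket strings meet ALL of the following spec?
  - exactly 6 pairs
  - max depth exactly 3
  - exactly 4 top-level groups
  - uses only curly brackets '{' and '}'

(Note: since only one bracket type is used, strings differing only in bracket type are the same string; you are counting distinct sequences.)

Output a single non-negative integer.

Answer: 4

Derivation:
Spec: pairs=6 depth=3 groups=4
Count(depth <= 3) = 14
Count(depth <= 2) = 10
Count(depth == 3) = 14 - 10 = 4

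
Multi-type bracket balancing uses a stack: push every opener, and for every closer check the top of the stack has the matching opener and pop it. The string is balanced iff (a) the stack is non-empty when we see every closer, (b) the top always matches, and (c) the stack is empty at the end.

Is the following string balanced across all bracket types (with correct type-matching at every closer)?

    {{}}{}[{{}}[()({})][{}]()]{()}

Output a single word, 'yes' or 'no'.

pos 0: push '{'; stack = {
pos 1: push '{'; stack = {{
pos 2: '}' matches '{'; pop; stack = {
pos 3: '}' matches '{'; pop; stack = (empty)
pos 4: push '{'; stack = {
pos 5: '}' matches '{'; pop; stack = (empty)
pos 6: push '['; stack = [
pos 7: push '{'; stack = [{
pos 8: push '{'; stack = [{{
pos 9: '}' matches '{'; pop; stack = [{
pos 10: '}' matches '{'; pop; stack = [
pos 11: push '['; stack = [[
pos 12: push '('; stack = [[(
pos 13: ')' matches '('; pop; stack = [[
pos 14: push '('; stack = [[(
pos 15: push '{'; stack = [[({
pos 16: '}' matches '{'; pop; stack = [[(
pos 17: ')' matches '('; pop; stack = [[
pos 18: ']' matches '['; pop; stack = [
pos 19: push '['; stack = [[
pos 20: push '{'; stack = [[{
pos 21: '}' matches '{'; pop; stack = [[
pos 22: ']' matches '['; pop; stack = [
pos 23: push '('; stack = [(
pos 24: ')' matches '('; pop; stack = [
pos 25: ']' matches '['; pop; stack = (empty)
pos 26: push '{'; stack = {
pos 27: push '('; stack = {(
pos 28: ')' matches '('; pop; stack = {
pos 29: '}' matches '{'; pop; stack = (empty)
end: stack empty → VALID
Verdict: properly nested → yes

Answer: yes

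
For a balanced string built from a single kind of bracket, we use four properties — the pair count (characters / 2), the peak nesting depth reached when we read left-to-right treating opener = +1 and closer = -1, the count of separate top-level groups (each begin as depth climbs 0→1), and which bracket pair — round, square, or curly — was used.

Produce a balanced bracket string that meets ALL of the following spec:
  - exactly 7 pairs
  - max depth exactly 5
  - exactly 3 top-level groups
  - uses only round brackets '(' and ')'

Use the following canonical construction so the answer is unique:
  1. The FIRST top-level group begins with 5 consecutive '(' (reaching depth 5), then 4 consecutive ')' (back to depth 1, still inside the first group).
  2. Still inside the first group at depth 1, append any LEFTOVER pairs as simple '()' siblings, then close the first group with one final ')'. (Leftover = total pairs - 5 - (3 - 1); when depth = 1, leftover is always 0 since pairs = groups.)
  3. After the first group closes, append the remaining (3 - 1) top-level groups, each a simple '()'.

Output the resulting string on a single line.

Answer: ((((()))))()()

Derivation:
Spec: pairs=7 depth=5 groups=3
Leftover pairs = 7 - 5 - (3-1) = 0
First group: deep chain of depth 5 + 0 sibling pairs
Remaining 2 groups: simple '()' each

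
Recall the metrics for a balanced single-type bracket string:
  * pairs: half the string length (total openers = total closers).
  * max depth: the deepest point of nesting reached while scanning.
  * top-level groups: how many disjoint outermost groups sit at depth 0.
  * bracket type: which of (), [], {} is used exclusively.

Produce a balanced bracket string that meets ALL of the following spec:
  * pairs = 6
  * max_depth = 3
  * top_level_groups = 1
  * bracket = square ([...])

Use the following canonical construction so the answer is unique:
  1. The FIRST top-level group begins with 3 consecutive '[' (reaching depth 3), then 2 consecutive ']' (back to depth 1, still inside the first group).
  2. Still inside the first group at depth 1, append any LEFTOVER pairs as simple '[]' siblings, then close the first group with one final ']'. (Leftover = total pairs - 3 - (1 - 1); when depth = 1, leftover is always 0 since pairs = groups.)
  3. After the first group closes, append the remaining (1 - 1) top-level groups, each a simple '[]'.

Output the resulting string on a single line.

Spec: pairs=6 depth=3 groups=1
Leftover pairs = 6 - 3 - (1-1) = 3
First group: deep chain of depth 3 + 3 sibling pairs
Remaining 0 groups: simple '[]' each

Answer: [[[]][][][]]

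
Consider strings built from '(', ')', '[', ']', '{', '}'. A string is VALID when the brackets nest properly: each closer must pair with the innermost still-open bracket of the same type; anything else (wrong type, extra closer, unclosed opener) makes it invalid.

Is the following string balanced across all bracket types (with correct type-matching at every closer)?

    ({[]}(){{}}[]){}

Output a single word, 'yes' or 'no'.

Answer: yes

Derivation:
pos 0: push '('; stack = (
pos 1: push '{'; stack = ({
pos 2: push '['; stack = ({[
pos 3: ']' matches '['; pop; stack = ({
pos 4: '}' matches '{'; pop; stack = (
pos 5: push '('; stack = ((
pos 6: ')' matches '('; pop; stack = (
pos 7: push '{'; stack = ({
pos 8: push '{'; stack = ({{
pos 9: '}' matches '{'; pop; stack = ({
pos 10: '}' matches '{'; pop; stack = (
pos 11: push '['; stack = ([
pos 12: ']' matches '['; pop; stack = (
pos 13: ')' matches '('; pop; stack = (empty)
pos 14: push '{'; stack = {
pos 15: '}' matches '{'; pop; stack = (empty)
end: stack empty → VALID
Verdict: properly nested → yes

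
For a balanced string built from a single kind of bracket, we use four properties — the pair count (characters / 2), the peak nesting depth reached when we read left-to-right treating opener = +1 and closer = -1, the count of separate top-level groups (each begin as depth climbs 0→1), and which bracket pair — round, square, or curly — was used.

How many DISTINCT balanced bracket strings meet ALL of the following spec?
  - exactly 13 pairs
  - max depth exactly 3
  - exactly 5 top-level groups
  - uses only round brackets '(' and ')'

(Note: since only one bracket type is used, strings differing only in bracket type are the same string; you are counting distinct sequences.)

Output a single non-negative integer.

Answer: 14425

Derivation:
Spec: pairs=13 depth=3 groups=5
Count(depth <= 3) = 14920
Count(depth <= 2) = 495
Count(depth == 3) = 14920 - 495 = 14425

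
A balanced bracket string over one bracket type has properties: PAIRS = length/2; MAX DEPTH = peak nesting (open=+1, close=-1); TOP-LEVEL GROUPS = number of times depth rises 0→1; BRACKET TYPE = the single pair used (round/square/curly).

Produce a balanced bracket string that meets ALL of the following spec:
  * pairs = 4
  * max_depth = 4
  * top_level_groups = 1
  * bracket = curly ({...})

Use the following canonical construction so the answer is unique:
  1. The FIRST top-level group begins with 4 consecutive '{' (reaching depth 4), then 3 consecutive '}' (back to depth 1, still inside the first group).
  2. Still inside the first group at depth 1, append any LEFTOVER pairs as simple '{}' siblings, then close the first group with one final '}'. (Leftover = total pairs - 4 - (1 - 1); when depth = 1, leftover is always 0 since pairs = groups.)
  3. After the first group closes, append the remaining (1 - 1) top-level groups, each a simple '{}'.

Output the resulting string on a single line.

Answer: {{{{}}}}

Derivation:
Spec: pairs=4 depth=4 groups=1
Leftover pairs = 4 - 4 - (1-1) = 0
First group: deep chain of depth 4 + 0 sibling pairs
Remaining 0 groups: simple '{}' each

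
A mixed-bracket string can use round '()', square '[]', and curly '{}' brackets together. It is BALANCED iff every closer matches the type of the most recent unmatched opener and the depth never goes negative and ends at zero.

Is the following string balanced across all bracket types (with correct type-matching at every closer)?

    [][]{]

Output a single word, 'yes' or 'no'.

pos 0: push '['; stack = [
pos 1: ']' matches '['; pop; stack = (empty)
pos 2: push '['; stack = [
pos 3: ']' matches '['; pop; stack = (empty)
pos 4: push '{'; stack = {
pos 5: saw closer ']' but top of stack is '{' (expected '}') → INVALID
Verdict: type mismatch at position 5: ']' closes '{' → no

Answer: no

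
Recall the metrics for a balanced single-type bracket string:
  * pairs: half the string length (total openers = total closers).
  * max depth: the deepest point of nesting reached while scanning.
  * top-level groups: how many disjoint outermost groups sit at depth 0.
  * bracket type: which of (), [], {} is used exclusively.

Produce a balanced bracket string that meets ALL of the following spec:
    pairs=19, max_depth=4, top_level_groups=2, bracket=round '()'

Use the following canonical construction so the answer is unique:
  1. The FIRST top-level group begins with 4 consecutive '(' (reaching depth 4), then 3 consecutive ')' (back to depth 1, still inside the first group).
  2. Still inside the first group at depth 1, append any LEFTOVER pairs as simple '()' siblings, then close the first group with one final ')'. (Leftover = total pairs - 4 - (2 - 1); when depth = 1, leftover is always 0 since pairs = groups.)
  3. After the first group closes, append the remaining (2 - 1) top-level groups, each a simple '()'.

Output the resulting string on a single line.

Answer: (((()))()()()()()()()()()()()()()())()

Derivation:
Spec: pairs=19 depth=4 groups=2
Leftover pairs = 19 - 4 - (2-1) = 14
First group: deep chain of depth 4 + 14 sibling pairs
Remaining 1 groups: simple '()' each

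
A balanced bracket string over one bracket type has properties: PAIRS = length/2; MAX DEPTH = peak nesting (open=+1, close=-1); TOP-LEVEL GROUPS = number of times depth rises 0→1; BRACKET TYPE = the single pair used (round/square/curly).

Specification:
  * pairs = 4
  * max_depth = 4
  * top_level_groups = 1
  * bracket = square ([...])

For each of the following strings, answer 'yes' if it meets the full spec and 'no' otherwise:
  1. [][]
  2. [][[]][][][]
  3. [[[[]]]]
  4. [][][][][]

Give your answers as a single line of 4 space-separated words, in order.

String 1 '[][]': depth seq [1 0 1 0]
  -> pairs=2 depth=1 groups=2 -> no
String 2 '[][[]][][][]': depth seq [1 0 1 2 1 0 1 0 1 0 1 0]
  -> pairs=6 depth=2 groups=5 -> no
String 3 '[[[[]]]]': depth seq [1 2 3 4 3 2 1 0]
  -> pairs=4 depth=4 groups=1 -> yes
String 4 '[][][][][]': depth seq [1 0 1 0 1 0 1 0 1 0]
  -> pairs=5 depth=1 groups=5 -> no

Answer: no no yes no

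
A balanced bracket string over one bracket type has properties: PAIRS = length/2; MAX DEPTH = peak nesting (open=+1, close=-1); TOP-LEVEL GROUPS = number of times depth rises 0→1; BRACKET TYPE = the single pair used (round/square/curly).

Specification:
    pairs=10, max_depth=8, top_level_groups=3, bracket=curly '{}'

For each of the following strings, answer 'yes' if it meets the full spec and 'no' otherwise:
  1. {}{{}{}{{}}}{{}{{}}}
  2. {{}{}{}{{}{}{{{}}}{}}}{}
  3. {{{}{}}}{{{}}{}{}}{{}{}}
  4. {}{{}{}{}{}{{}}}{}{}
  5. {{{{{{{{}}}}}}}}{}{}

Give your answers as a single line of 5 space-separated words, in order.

String 1 '{}{{}{}{{}}}{{}{{}}}': depth seq [1 0 1 2 1 2 1 2 3 2 1 0 1 2 1 2 3 2 1 0]
  -> pairs=10 depth=3 groups=3 -> no
String 2 '{{}{}{}{{}{}{{{}}}{}}}{}': depth seq [1 2 1 2 1 2 1 2 3 2 3 2 3 4 5 4 3 2 3 2 1 0 1 0]
  -> pairs=12 depth=5 groups=2 -> no
String 3 '{{{}{}}}{{{}}{}{}}{{}{}}': depth seq [1 2 3 2 3 2 1 0 1 2 3 2 1 2 1 2 1 0 1 2 1 2 1 0]
  -> pairs=12 depth=3 groups=3 -> no
String 4 '{}{{}{}{}{}{{}}}{}{}': depth seq [1 0 1 2 1 2 1 2 1 2 1 2 3 2 1 0 1 0 1 0]
  -> pairs=10 depth=3 groups=4 -> no
String 5 '{{{{{{{{}}}}}}}}{}{}': depth seq [1 2 3 4 5 6 7 8 7 6 5 4 3 2 1 0 1 0 1 0]
  -> pairs=10 depth=8 groups=3 -> yes

Answer: no no no no yes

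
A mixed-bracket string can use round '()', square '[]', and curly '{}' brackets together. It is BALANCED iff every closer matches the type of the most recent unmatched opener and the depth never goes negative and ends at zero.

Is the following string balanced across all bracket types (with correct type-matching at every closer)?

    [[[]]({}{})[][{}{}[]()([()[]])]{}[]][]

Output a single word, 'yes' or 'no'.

pos 0: push '['; stack = [
pos 1: push '['; stack = [[
pos 2: push '['; stack = [[[
pos 3: ']' matches '['; pop; stack = [[
pos 4: ']' matches '['; pop; stack = [
pos 5: push '('; stack = [(
pos 6: push '{'; stack = [({
pos 7: '}' matches '{'; pop; stack = [(
pos 8: push '{'; stack = [({
pos 9: '}' matches '{'; pop; stack = [(
pos 10: ')' matches '('; pop; stack = [
pos 11: push '['; stack = [[
pos 12: ']' matches '['; pop; stack = [
pos 13: push '['; stack = [[
pos 14: push '{'; stack = [[{
pos 15: '}' matches '{'; pop; stack = [[
pos 16: push '{'; stack = [[{
pos 17: '}' matches '{'; pop; stack = [[
pos 18: push '['; stack = [[[
pos 19: ']' matches '['; pop; stack = [[
pos 20: push '('; stack = [[(
pos 21: ')' matches '('; pop; stack = [[
pos 22: push '('; stack = [[(
pos 23: push '['; stack = [[([
pos 24: push '('; stack = [[([(
pos 25: ')' matches '('; pop; stack = [[([
pos 26: push '['; stack = [[([[
pos 27: ']' matches '['; pop; stack = [[([
pos 28: ']' matches '['; pop; stack = [[(
pos 29: ')' matches '('; pop; stack = [[
pos 30: ']' matches '['; pop; stack = [
pos 31: push '{'; stack = [{
pos 32: '}' matches '{'; pop; stack = [
pos 33: push '['; stack = [[
pos 34: ']' matches '['; pop; stack = [
pos 35: ']' matches '['; pop; stack = (empty)
pos 36: push '['; stack = [
pos 37: ']' matches '['; pop; stack = (empty)
end: stack empty → VALID
Verdict: properly nested → yes

Answer: yes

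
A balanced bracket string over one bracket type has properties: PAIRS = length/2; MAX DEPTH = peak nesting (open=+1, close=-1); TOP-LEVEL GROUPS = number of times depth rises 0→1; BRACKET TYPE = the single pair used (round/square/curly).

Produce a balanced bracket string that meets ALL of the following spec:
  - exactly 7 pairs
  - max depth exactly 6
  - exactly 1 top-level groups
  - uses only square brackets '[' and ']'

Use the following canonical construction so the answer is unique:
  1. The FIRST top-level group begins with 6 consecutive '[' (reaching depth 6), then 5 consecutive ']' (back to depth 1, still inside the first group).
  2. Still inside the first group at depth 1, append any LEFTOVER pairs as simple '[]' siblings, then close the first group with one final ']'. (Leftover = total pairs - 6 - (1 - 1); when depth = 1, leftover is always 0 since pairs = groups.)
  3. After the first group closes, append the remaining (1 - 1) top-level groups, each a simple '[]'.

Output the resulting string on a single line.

Answer: [[[[[[]]]]][]]

Derivation:
Spec: pairs=7 depth=6 groups=1
Leftover pairs = 7 - 6 - (1-1) = 1
First group: deep chain of depth 6 + 1 sibling pairs
Remaining 0 groups: simple '[]' each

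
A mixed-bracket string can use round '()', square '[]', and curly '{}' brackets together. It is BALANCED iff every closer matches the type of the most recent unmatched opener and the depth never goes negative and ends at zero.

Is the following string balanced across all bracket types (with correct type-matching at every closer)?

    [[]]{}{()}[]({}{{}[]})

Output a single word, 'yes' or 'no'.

pos 0: push '['; stack = [
pos 1: push '['; stack = [[
pos 2: ']' matches '['; pop; stack = [
pos 3: ']' matches '['; pop; stack = (empty)
pos 4: push '{'; stack = {
pos 5: '}' matches '{'; pop; stack = (empty)
pos 6: push '{'; stack = {
pos 7: push '('; stack = {(
pos 8: ')' matches '('; pop; stack = {
pos 9: '}' matches '{'; pop; stack = (empty)
pos 10: push '['; stack = [
pos 11: ']' matches '['; pop; stack = (empty)
pos 12: push '('; stack = (
pos 13: push '{'; stack = ({
pos 14: '}' matches '{'; pop; stack = (
pos 15: push '{'; stack = ({
pos 16: push '{'; stack = ({{
pos 17: '}' matches '{'; pop; stack = ({
pos 18: push '['; stack = ({[
pos 19: ']' matches '['; pop; stack = ({
pos 20: '}' matches '{'; pop; stack = (
pos 21: ')' matches '('; pop; stack = (empty)
end: stack empty → VALID
Verdict: properly nested → yes

Answer: yes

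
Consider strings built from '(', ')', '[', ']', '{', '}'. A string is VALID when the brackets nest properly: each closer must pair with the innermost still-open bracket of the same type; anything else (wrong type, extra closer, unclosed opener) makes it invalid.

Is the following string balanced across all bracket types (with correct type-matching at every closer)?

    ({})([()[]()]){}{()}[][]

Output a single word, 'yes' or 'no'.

pos 0: push '('; stack = (
pos 1: push '{'; stack = ({
pos 2: '}' matches '{'; pop; stack = (
pos 3: ')' matches '('; pop; stack = (empty)
pos 4: push '('; stack = (
pos 5: push '['; stack = ([
pos 6: push '('; stack = ([(
pos 7: ')' matches '('; pop; stack = ([
pos 8: push '['; stack = ([[
pos 9: ']' matches '['; pop; stack = ([
pos 10: push '('; stack = ([(
pos 11: ')' matches '('; pop; stack = ([
pos 12: ']' matches '['; pop; stack = (
pos 13: ')' matches '('; pop; stack = (empty)
pos 14: push '{'; stack = {
pos 15: '}' matches '{'; pop; stack = (empty)
pos 16: push '{'; stack = {
pos 17: push '('; stack = {(
pos 18: ')' matches '('; pop; stack = {
pos 19: '}' matches '{'; pop; stack = (empty)
pos 20: push '['; stack = [
pos 21: ']' matches '['; pop; stack = (empty)
pos 22: push '['; stack = [
pos 23: ']' matches '['; pop; stack = (empty)
end: stack empty → VALID
Verdict: properly nested → yes

Answer: yes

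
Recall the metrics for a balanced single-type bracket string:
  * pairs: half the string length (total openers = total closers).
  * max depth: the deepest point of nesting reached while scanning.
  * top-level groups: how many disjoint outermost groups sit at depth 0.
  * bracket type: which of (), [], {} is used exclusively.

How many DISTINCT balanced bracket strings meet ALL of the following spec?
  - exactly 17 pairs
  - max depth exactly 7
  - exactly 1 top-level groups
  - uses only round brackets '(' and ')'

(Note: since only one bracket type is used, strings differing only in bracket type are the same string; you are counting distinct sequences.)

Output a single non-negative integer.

Answer: 8558854

Derivation:
Spec: pairs=17 depth=7 groups=1
Count(depth <= 7) = 24979584
Count(depth <= 6) = 16420730
Count(depth == 7) = 24979584 - 16420730 = 8558854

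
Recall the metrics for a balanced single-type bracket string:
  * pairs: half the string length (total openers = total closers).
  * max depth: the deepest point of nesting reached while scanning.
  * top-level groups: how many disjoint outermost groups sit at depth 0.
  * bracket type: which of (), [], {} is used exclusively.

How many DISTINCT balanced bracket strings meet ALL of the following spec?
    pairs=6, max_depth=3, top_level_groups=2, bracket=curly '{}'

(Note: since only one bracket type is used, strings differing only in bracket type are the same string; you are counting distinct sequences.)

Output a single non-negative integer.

Answer: 23

Derivation:
Spec: pairs=6 depth=3 groups=2
Count(depth <= 3) = 28
Count(depth <= 2) = 5
Count(depth == 3) = 28 - 5 = 23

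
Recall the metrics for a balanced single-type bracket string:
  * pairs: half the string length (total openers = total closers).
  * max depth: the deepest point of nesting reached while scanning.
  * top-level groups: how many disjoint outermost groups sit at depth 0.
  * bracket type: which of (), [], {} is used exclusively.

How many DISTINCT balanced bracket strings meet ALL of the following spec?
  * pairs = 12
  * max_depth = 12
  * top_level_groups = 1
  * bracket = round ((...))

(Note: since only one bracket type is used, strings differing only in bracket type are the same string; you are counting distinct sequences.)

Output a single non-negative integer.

Answer: 1

Derivation:
Spec: pairs=12 depth=12 groups=1
Count(depth <= 12) = 58786
Count(depth <= 11) = 58785
Count(depth == 12) = 58786 - 58785 = 1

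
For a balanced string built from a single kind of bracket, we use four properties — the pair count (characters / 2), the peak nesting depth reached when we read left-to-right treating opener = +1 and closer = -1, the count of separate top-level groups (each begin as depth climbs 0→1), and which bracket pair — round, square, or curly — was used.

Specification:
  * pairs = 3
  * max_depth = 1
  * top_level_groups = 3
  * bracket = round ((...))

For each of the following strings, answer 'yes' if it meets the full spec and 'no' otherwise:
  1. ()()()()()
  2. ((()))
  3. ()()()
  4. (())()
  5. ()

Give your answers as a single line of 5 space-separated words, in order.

Answer: no no yes no no

Derivation:
String 1 '()()()()()': depth seq [1 0 1 0 1 0 1 0 1 0]
  -> pairs=5 depth=1 groups=5 -> no
String 2 '((()))': depth seq [1 2 3 2 1 0]
  -> pairs=3 depth=3 groups=1 -> no
String 3 '()()()': depth seq [1 0 1 0 1 0]
  -> pairs=3 depth=1 groups=3 -> yes
String 4 '(())()': depth seq [1 2 1 0 1 0]
  -> pairs=3 depth=2 groups=2 -> no
String 5 '()': depth seq [1 0]
  -> pairs=1 depth=1 groups=1 -> no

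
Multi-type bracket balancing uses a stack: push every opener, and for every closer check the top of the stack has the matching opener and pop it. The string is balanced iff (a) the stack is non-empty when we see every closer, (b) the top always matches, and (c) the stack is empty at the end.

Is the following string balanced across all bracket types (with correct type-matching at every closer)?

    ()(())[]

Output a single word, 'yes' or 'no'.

pos 0: push '('; stack = (
pos 1: ')' matches '('; pop; stack = (empty)
pos 2: push '('; stack = (
pos 3: push '('; stack = ((
pos 4: ')' matches '('; pop; stack = (
pos 5: ')' matches '('; pop; stack = (empty)
pos 6: push '['; stack = [
pos 7: ']' matches '['; pop; stack = (empty)
end: stack empty → VALID
Verdict: properly nested → yes

Answer: yes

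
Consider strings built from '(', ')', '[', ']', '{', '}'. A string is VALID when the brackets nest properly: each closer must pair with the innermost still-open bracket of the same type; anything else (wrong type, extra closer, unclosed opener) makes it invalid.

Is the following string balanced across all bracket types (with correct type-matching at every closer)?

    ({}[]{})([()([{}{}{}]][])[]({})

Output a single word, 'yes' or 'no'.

pos 0: push '('; stack = (
pos 1: push '{'; stack = ({
pos 2: '}' matches '{'; pop; stack = (
pos 3: push '['; stack = ([
pos 4: ']' matches '['; pop; stack = (
pos 5: push '{'; stack = ({
pos 6: '}' matches '{'; pop; stack = (
pos 7: ')' matches '('; pop; stack = (empty)
pos 8: push '('; stack = (
pos 9: push '['; stack = ([
pos 10: push '('; stack = ([(
pos 11: ')' matches '('; pop; stack = ([
pos 12: push '('; stack = ([(
pos 13: push '['; stack = ([([
pos 14: push '{'; stack = ([([{
pos 15: '}' matches '{'; pop; stack = ([([
pos 16: push '{'; stack = ([([{
pos 17: '}' matches '{'; pop; stack = ([([
pos 18: push '{'; stack = ([([{
pos 19: '}' matches '{'; pop; stack = ([([
pos 20: ']' matches '['; pop; stack = ([(
pos 21: saw closer ']' but top of stack is '(' (expected ')') → INVALID
Verdict: type mismatch at position 21: ']' closes '(' → no

Answer: no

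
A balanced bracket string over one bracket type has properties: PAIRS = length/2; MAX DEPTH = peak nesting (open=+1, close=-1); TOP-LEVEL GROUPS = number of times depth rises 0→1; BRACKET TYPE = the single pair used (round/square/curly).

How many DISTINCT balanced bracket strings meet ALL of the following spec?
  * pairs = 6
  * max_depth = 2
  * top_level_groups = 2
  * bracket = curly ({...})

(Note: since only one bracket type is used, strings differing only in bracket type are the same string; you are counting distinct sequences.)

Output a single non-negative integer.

Spec: pairs=6 depth=2 groups=2
Count(depth <= 2) = 5
Count(depth <= 1) = 0
Count(depth == 2) = 5 - 0 = 5

Answer: 5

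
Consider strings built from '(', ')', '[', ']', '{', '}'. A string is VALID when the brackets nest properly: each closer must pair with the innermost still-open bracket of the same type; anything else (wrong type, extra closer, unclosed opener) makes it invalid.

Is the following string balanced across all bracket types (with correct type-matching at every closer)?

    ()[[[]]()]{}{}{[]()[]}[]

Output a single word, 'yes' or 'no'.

Answer: yes

Derivation:
pos 0: push '('; stack = (
pos 1: ')' matches '('; pop; stack = (empty)
pos 2: push '['; stack = [
pos 3: push '['; stack = [[
pos 4: push '['; stack = [[[
pos 5: ']' matches '['; pop; stack = [[
pos 6: ']' matches '['; pop; stack = [
pos 7: push '('; stack = [(
pos 8: ')' matches '('; pop; stack = [
pos 9: ']' matches '['; pop; stack = (empty)
pos 10: push '{'; stack = {
pos 11: '}' matches '{'; pop; stack = (empty)
pos 12: push '{'; stack = {
pos 13: '}' matches '{'; pop; stack = (empty)
pos 14: push '{'; stack = {
pos 15: push '['; stack = {[
pos 16: ']' matches '['; pop; stack = {
pos 17: push '('; stack = {(
pos 18: ')' matches '('; pop; stack = {
pos 19: push '['; stack = {[
pos 20: ']' matches '['; pop; stack = {
pos 21: '}' matches '{'; pop; stack = (empty)
pos 22: push '['; stack = [
pos 23: ']' matches '['; pop; stack = (empty)
end: stack empty → VALID
Verdict: properly nested → yes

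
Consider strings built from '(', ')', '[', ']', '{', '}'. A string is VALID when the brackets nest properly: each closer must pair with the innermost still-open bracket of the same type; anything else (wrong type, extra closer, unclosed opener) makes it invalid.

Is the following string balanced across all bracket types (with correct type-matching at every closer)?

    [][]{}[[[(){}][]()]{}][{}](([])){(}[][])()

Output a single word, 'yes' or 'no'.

pos 0: push '['; stack = [
pos 1: ']' matches '['; pop; stack = (empty)
pos 2: push '['; stack = [
pos 3: ']' matches '['; pop; stack = (empty)
pos 4: push '{'; stack = {
pos 5: '}' matches '{'; pop; stack = (empty)
pos 6: push '['; stack = [
pos 7: push '['; stack = [[
pos 8: push '['; stack = [[[
pos 9: push '('; stack = [[[(
pos 10: ')' matches '('; pop; stack = [[[
pos 11: push '{'; stack = [[[{
pos 12: '}' matches '{'; pop; stack = [[[
pos 13: ']' matches '['; pop; stack = [[
pos 14: push '['; stack = [[[
pos 15: ']' matches '['; pop; stack = [[
pos 16: push '('; stack = [[(
pos 17: ')' matches '('; pop; stack = [[
pos 18: ']' matches '['; pop; stack = [
pos 19: push '{'; stack = [{
pos 20: '}' matches '{'; pop; stack = [
pos 21: ']' matches '['; pop; stack = (empty)
pos 22: push '['; stack = [
pos 23: push '{'; stack = [{
pos 24: '}' matches '{'; pop; stack = [
pos 25: ']' matches '['; pop; stack = (empty)
pos 26: push '('; stack = (
pos 27: push '('; stack = ((
pos 28: push '['; stack = (([
pos 29: ']' matches '['; pop; stack = ((
pos 30: ')' matches '('; pop; stack = (
pos 31: ')' matches '('; pop; stack = (empty)
pos 32: push '{'; stack = {
pos 33: push '('; stack = {(
pos 34: saw closer '}' but top of stack is '(' (expected ')') → INVALID
Verdict: type mismatch at position 34: '}' closes '(' → no

Answer: no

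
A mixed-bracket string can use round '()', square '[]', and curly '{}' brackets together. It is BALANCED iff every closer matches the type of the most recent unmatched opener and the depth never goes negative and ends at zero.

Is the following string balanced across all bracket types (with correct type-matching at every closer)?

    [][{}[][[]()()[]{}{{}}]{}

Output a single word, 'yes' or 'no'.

pos 0: push '['; stack = [
pos 1: ']' matches '['; pop; stack = (empty)
pos 2: push '['; stack = [
pos 3: push '{'; stack = [{
pos 4: '}' matches '{'; pop; stack = [
pos 5: push '['; stack = [[
pos 6: ']' matches '['; pop; stack = [
pos 7: push '['; stack = [[
pos 8: push '['; stack = [[[
pos 9: ']' matches '['; pop; stack = [[
pos 10: push '('; stack = [[(
pos 11: ')' matches '('; pop; stack = [[
pos 12: push '('; stack = [[(
pos 13: ')' matches '('; pop; stack = [[
pos 14: push '['; stack = [[[
pos 15: ']' matches '['; pop; stack = [[
pos 16: push '{'; stack = [[{
pos 17: '}' matches '{'; pop; stack = [[
pos 18: push '{'; stack = [[{
pos 19: push '{'; stack = [[{{
pos 20: '}' matches '{'; pop; stack = [[{
pos 21: '}' matches '{'; pop; stack = [[
pos 22: ']' matches '['; pop; stack = [
pos 23: push '{'; stack = [{
pos 24: '}' matches '{'; pop; stack = [
end: stack still non-empty ([) → INVALID
Verdict: unclosed openers at end: [ → no

Answer: no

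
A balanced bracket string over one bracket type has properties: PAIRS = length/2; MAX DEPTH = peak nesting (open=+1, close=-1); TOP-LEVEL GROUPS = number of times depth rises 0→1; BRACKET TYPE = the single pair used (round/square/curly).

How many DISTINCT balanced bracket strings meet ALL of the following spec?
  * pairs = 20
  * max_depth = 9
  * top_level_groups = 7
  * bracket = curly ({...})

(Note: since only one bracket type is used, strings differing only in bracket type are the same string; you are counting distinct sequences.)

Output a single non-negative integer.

Spec: pairs=20 depth=9 groups=7
Count(depth <= 9) = 121395008
Count(depth <= 8) = 120639848
Count(depth == 9) = 121395008 - 120639848 = 755160

Answer: 755160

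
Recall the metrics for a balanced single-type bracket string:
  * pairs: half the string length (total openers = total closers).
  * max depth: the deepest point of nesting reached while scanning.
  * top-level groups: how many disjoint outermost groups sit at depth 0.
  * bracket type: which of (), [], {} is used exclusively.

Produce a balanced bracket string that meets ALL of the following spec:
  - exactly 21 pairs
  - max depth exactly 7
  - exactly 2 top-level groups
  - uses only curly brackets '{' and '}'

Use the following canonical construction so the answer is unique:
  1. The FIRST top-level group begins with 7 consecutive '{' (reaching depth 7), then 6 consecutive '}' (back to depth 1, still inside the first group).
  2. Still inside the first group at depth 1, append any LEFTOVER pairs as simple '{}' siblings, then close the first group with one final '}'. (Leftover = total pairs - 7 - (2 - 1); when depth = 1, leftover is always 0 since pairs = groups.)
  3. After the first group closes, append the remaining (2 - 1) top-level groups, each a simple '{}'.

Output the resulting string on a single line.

Answer: {{{{{{{}}}}}}{}{}{}{}{}{}{}{}{}{}{}{}{}}{}

Derivation:
Spec: pairs=21 depth=7 groups=2
Leftover pairs = 21 - 7 - (2-1) = 13
First group: deep chain of depth 7 + 13 sibling pairs
Remaining 1 groups: simple '{}' each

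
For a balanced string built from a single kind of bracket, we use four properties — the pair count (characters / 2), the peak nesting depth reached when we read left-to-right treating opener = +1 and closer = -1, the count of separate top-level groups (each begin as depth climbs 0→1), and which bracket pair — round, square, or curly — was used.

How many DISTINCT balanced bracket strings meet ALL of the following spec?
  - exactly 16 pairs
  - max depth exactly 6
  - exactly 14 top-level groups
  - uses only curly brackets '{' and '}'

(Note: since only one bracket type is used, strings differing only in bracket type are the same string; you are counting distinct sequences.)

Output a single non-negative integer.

Spec: pairs=16 depth=6 groups=14
Count(depth <= 6) = 119
Count(depth <= 5) = 119
Count(depth == 6) = 119 - 119 = 0

Answer: 0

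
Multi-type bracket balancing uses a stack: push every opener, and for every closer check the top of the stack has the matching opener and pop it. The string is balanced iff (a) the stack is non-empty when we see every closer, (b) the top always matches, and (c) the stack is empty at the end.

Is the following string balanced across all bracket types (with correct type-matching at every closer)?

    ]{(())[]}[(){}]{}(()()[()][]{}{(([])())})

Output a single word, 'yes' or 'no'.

pos 0: saw closer ']' but stack is empty → INVALID
Verdict: unmatched closer ']' at position 0 → no

Answer: no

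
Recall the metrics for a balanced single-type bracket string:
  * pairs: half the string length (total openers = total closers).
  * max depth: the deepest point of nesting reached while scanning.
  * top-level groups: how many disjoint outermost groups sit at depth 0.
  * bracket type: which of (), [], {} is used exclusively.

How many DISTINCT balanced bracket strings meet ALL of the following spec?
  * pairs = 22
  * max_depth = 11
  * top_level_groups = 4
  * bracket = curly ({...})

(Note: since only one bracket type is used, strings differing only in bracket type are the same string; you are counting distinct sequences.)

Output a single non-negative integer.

Spec: pairs=22 depth=11 groups=4
Count(depth <= 11) = 11300300388
Count(depth <= 10) = 11201928192
Count(depth == 11) = 11300300388 - 11201928192 = 98372196

Answer: 98372196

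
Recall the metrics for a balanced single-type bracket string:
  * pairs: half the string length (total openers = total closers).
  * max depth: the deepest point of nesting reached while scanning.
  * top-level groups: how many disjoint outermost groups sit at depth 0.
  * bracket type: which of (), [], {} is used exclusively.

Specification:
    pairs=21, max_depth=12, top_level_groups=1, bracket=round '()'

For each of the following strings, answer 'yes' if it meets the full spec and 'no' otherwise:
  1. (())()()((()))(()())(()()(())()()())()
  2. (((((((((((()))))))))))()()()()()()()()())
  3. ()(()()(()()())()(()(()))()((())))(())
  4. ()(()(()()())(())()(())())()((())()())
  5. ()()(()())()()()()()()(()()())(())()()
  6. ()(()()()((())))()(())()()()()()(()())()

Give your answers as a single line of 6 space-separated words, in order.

String 1 '(())()()((()))(()())(()()(())()()())()': depth seq [1 2 1 0 1 0 1 0 1 2 3 2 1 0 1 2 1 2 1 0 1 2 1 2 1 2 3 2 1 2 1 2 1 2 1 0 1 0]
  -> pairs=19 depth=3 groups=7 -> no
String 2 '(((((((((((()))))))))))()()()()()()()()())': depth seq [1 2 3 4 5 6 7 8 9 10 11 12 11 10 9 8 7 6 5 4 3 2 1 2 1 2 1 2 1 2 1 2 1 2 1 2 1 2 1 2 1 0]
  -> pairs=21 depth=12 groups=1 -> yes
String 3 '()(()()(()()())()(()(()))()((())))(())': depth seq [1 0 1 2 1 2 1 2 3 2 3 2 3 2 1 2 1 2 3 2 3 4 3 2 1 2 1 2 3 4 3 2 1 0 1 2 1 0]
  -> pairs=19 depth=4 groups=3 -> no
String 4 '()(()(()()())(())()(())())()((())()())': depth seq [1 0 1 2 1 2 3 2 3 2 3 2 1 2 3 2 1 2 1 2 3 2 1 2 1 0 1 0 1 2 3 2 1 2 1 2 1 0]
  -> pairs=19 depth=3 groups=4 -> no
String 5 '()()(()())()()()()()()(()()())(())()()': depth seq [1 0 1 0 1 2 1 2 1 0 1 0 1 0 1 0 1 0 1 0 1 0 1 2 1 2 1 2 1 0 1 2 1 0 1 0 1 0]
  -> pairs=19 depth=2 groups=13 -> no
String 6 '()(()()()((())))()(())()()()()()(()())()': depth seq [1 0 1 2 1 2 1 2 1 2 3 4 3 2 1 0 1 0 1 2 1 0 1 0 1 0 1 0 1 0 1 0 1 2 1 2 1 0 1 0]
  -> pairs=20 depth=4 groups=11 -> no

Answer: no yes no no no no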